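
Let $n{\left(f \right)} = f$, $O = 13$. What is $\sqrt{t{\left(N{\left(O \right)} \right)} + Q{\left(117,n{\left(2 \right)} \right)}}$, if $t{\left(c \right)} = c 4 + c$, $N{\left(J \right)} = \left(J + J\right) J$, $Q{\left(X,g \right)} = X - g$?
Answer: $19 \sqrt{5} \approx 42.485$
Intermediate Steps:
$N{\left(J \right)} = 2 J^{2}$ ($N{\left(J \right)} = 2 J J = 2 J^{2}$)
$t{\left(c \right)} = 5 c$ ($t{\left(c \right)} = 4 c + c = 5 c$)
$\sqrt{t{\left(N{\left(O \right)} \right)} + Q{\left(117,n{\left(2 \right)} \right)}} = \sqrt{5 \cdot 2 \cdot 13^{2} + \left(117 - 2\right)} = \sqrt{5 \cdot 2 \cdot 169 + \left(117 - 2\right)} = \sqrt{5 \cdot 338 + 115} = \sqrt{1690 + 115} = \sqrt{1805} = 19 \sqrt{5}$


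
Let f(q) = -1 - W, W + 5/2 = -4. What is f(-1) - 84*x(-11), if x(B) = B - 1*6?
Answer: 2867/2 ≈ 1433.5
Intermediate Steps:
x(B) = -6 + B (x(B) = B - 6 = -6 + B)
W = -13/2 (W = -5/2 - 4 = -13/2 ≈ -6.5000)
f(q) = 11/2 (f(q) = -1 - 1*(-13/2) = -1 + 13/2 = 11/2)
f(-1) - 84*x(-11) = 11/2 - 84*(-6 - 11) = 11/2 - 84*(-17) = 11/2 + 1428 = 2867/2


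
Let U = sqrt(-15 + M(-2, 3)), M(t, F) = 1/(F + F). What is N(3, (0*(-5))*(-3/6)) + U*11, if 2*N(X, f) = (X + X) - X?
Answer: 3/2 + 11*I*sqrt(534)/6 ≈ 1.5 + 42.365*I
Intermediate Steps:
M(t, F) = 1/(2*F)
U = I*sqrt(534)/6 (U = sqrt(-15 + (1/2)/3) = sqrt(-15 + (1/2)*(1/3)) = sqrt(-15 + 1/6) = sqrt(-89/6) = I*sqrt(534)/6 ≈ 3.8514*I)
N(X, f) = X/2 (N(X, f) = ((X + X) - X)/2 = (2*X - X)/2 = X/2)
N(3, (0*(-5))*(-3/6)) + U*11 = (1/2)*3 + (I*sqrt(534)/6)*11 = 3/2 + 11*I*sqrt(534)/6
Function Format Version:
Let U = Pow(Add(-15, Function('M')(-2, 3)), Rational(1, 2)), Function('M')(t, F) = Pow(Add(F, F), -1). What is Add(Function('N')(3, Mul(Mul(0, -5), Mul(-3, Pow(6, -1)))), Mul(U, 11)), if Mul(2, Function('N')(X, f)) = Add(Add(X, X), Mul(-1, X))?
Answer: Add(Rational(3, 2), Mul(Rational(11, 6), I, Pow(534, Rational(1, 2)))) ≈ Add(1.5000, Mul(42.365, I))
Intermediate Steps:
Function('M')(t, F) = Mul(Rational(1, 2), Pow(F, -1)) (Function('M')(t, F) = Pow(Mul(2, F), -1) = Mul(Rational(1, 2), Pow(F, -1)))
U = Mul(Rational(1, 6), I, Pow(534, Rational(1, 2))) (U = Pow(Add(-15, Mul(Rational(1, 2), Pow(3, -1))), Rational(1, 2)) = Pow(Add(-15, Mul(Rational(1, 2), Rational(1, 3))), Rational(1, 2)) = Pow(Add(-15, Rational(1, 6)), Rational(1, 2)) = Pow(Rational(-89, 6), Rational(1, 2)) = Mul(Rational(1, 6), I, Pow(534, Rational(1, 2))) ≈ Mul(3.8514, I))
Function('N')(X, f) = Mul(Rational(1, 2), X) (Function('N')(X, f) = Mul(Rational(1, 2), Add(Add(X, X), Mul(-1, X))) = Mul(Rational(1, 2), Add(Mul(2, X), Mul(-1, X))) = Mul(Rational(1, 2), X))
Add(Function('N')(3, Mul(Mul(0, -5), Mul(-3, Pow(6, -1)))), Mul(U, 11)) = Add(Mul(Rational(1, 2), 3), Mul(Mul(Rational(1, 6), I, Pow(534, Rational(1, 2))), 11)) = Add(Rational(3, 2), Mul(Rational(11, 6), I, Pow(534, Rational(1, 2))))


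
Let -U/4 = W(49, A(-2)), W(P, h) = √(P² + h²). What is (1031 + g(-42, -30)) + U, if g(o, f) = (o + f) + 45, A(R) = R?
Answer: 1004 - 4*√2405 ≈ 807.84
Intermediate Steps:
g(o, f) = 45 + f + o (g(o, f) = (f + o) + 45 = 45 + f + o)
U = -4*√2405 (U = -4*√(49² + (-2)²) = -4*√(2401 + 4) = -4*√2405 ≈ -196.16)
(1031 + g(-42, -30)) + U = (1031 + (45 - 30 - 42)) - 4*√2405 = (1031 - 27) - 4*√2405 = 1004 - 4*√2405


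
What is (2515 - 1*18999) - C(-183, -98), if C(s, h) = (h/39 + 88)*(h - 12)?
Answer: -276136/39 ≈ -7080.4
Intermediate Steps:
C(s, h) = (-12 + h)*(88 + h/39) (C(s, h) = (h*(1/39) + 88)*(-12 + h) = (h/39 + 88)*(-12 + h) = (88 + h/39)*(-12 + h) = (-12 + h)*(88 + h/39))
(2515 - 1*18999) - C(-183, -98) = (2515 - 1*18999) - (-1056 + (1/39)*(-98)**2 + (1140/13)*(-98)) = (2515 - 18999) - (-1056 + (1/39)*9604 - 111720/13) = -16484 - (-1056 + 9604/39 - 111720/13) = -16484 - 1*(-366740/39) = -16484 + 366740/39 = -276136/39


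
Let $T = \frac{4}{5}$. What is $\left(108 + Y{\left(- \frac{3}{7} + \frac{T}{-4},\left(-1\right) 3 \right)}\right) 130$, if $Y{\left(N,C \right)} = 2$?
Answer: $14300$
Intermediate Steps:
$T = \frac{4}{5}$ ($T = 4 \cdot \frac{1}{5} = \frac{4}{5} \approx 0.8$)
$\left(108 + Y{\left(- \frac{3}{7} + \frac{T}{-4},\left(-1\right) 3 \right)}\right) 130 = \left(108 + 2\right) 130 = 110 \cdot 130 = 14300$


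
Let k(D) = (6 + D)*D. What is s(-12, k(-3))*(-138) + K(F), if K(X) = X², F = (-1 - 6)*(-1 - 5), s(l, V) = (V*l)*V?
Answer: 135900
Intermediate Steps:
k(D) = D*(6 + D)
s(l, V) = l*V²
F = 42 (F = -7*(-6) = 42)
s(-12, k(-3))*(-138) + K(F) = -12*9*(6 - 3)²*(-138) + 42² = -12*(-3*3)²*(-138) + 1764 = -12*(-9)²*(-138) + 1764 = -12*81*(-138) + 1764 = -972*(-138) + 1764 = 134136 + 1764 = 135900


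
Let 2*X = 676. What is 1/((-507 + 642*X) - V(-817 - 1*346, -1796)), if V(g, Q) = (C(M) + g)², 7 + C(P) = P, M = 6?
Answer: -1/1138407 ≈ -8.7842e-7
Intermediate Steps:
C(P) = -7 + P
X = 338 (X = (½)*676 = 338)
V(g, Q) = (-1 + g)² (V(g, Q) = ((-7 + 6) + g)² = (-1 + g)²)
1/((-507 + 642*X) - V(-817 - 1*346, -1796)) = 1/((-507 + 642*338) - (-1 + (-817 - 1*346))²) = 1/((-507 + 216996) - (-1 + (-817 - 346))²) = 1/(216489 - (-1 - 1163)²) = 1/(216489 - 1*(-1164)²) = 1/(216489 - 1*1354896) = 1/(216489 - 1354896) = 1/(-1138407) = -1/1138407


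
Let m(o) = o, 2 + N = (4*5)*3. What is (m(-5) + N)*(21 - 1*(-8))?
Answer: 1537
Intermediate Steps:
N = 58 (N = -2 + (4*5)*3 = -2 + 20*3 = -2 + 60 = 58)
(m(-5) + N)*(21 - 1*(-8)) = (-5 + 58)*(21 - 1*(-8)) = 53*(21 + 8) = 53*29 = 1537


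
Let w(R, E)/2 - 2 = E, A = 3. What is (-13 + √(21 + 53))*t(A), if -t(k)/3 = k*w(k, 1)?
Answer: 702 - 54*√74 ≈ 237.47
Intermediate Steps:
w(R, E) = 4 + 2*E
t(k) = -18*k (t(k) = -3*k*(4 + 2*1) = -3*k*(4 + 2) = -3*k*6 = -18*k)
(-13 + √(21 + 53))*t(A) = (-13 + √(21 + 53))*(-18*3) = (-13 + √74)*(-54) = 702 - 54*√74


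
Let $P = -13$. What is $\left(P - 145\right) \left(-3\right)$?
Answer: $474$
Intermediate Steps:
$\left(P - 145\right) \left(-3\right) = \left(-13 - 145\right) \left(-3\right) = \left(-158\right) \left(-3\right) = 474$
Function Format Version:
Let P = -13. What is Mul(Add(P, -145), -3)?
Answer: 474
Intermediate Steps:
Mul(Add(P, -145), -3) = Mul(Add(-13, -145), -3) = Mul(-158, -3) = 474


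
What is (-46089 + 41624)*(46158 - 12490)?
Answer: -150327620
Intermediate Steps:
(-46089 + 41624)*(46158 - 12490) = -4465*33668 = -150327620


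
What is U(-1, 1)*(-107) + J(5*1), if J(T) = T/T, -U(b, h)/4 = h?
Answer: 429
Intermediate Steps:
U(b, h) = -4*h
J(T) = 1
U(-1, 1)*(-107) + J(5*1) = -4*1*(-107) + 1 = -4*(-107) + 1 = 428 + 1 = 429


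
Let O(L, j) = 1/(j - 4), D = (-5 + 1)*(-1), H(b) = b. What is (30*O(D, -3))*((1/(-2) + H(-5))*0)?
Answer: 0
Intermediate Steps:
D = 4 (D = -4*(-1) = 4)
O(L, j) = 1/(-4 + j)
(30*O(D, -3))*((1/(-2) + H(-5))*0) = (30/(-4 - 3))*((1/(-2) - 5)*0) = (30/(-7))*((-½ - 5)*0) = (30*(-⅐))*(-11/2*0) = -30/7*0 = 0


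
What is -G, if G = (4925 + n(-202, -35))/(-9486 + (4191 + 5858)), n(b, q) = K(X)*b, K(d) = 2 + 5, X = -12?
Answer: -3511/563 ≈ -6.2362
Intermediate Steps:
K(d) = 7
n(b, q) = 7*b
G = 3511/563 (G = (4925 + 7*(-202))/(-9486 + (4191 + 5858)) = (4925 - 1414)/(-9486 + 10049) = 3511/563 ≈ 6.2362)
-G = -1*3511/563 = -3511/563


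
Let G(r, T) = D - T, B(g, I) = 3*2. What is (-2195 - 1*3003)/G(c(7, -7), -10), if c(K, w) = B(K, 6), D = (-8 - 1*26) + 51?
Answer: -5198/27 ≈ -192.52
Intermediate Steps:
D = 17 (D = (-8 - 26) + 51 = -34 + 51 = 17)
B(g, I) = 6
c(K, w) = 6
G(r, T) = 17 - T
(-2195 - 1*3003)/G(c(7, -7), -10) = (-2195 - 1*3003)/(17 - 1*(-10)) = (-2195 - 3003)/(17 + 10) = -5198/27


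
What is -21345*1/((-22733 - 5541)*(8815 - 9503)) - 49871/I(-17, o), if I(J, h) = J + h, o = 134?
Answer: -970118723317/2275943904 ≈ -426.25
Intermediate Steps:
-21345*1/((-22733 - 5541)*(8815 - 9503)) - 49871/I(-17, o) = -21345*1/((-22733 - 5541)*(8815 - 9503)) - 49871/(-17 + 134) = -21345/((-688*(-28274))) - 49871/117 = -21345/19452512 - 49871*1/117 = -21345*1/19452512 - 49871/117 = -21345/19452512 - 49871/117 = -970118723317/2275943904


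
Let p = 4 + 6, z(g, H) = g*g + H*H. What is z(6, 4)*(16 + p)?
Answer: 1352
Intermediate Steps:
z(g, H) = H**2 + g**2 (z(g, H) = g**2 + H**2 = H**2 + g**2)
p = 10
z(6, 4)*(16 + p) = (4**2 + 6**2)*(16 + 10) = (16 + 36)*26 = 52*26 = 1352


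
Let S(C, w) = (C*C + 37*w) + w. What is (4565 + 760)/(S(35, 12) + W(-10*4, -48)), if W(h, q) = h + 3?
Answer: 1775/548 ≈ 3.2391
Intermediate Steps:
S(C, w) = C**2 + 38*w (S(C, w) = (C**2 + 37*w) + w = C**2 + 38*w)
W(h, q) = 3 + h
(4565 + 760)/(S(35, 12) + W(-10*4, -48)) = (4565 + 760)/((35**2 + 38*12) + (3 - 10*4)) = 5325/((1225 + 456) + (3 - 40)) = 5325/(1681 - 37) = 5325/1644 = 5325*(1/1644) = 1775/548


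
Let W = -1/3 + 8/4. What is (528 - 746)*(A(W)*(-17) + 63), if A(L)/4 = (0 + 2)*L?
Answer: 107038/3 ≈ 35679.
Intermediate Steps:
W = 5/3 (W = -1*⅓ + 8*(¼) = -⅓ + 2 = 5/3 ≈ 1.6667)
A(L) = 8*L (A(L) = 4*((0 + 2)*L) = 4*(2*L) = 8*L)
(528 - 746)*(A(W)*(-17) + 63) = (528 - 746)*((8*(5/3))*(-17) + 63) = -218*((40/3)*(-17) + 63) = -218*(-680/3 + 63) = -218*(-491/3) = 107038/3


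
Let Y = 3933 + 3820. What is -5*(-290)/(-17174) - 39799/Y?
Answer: -347374938/66575011 ≈ -5.2178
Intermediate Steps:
Y = 7753
-5*(-290)/(-17174) - 39799/Y = -5*(-290)/(-17174) - 39799/7753 = 1450*(-1/17174) - 39799*1/7753 = -725/8587 - 39799/7753 = -347374938/66575011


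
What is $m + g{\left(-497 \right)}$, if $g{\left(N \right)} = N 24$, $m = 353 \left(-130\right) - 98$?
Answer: $-57916$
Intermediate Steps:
$m = -45988$ ($m = -45890 - 98 = -45988$)
$g{\left(N \right)} = 24 N$
$m + g{\left(-497 \right)} = -45988 + 24 \left(-497\right) = -45988 - 11928 = -57916$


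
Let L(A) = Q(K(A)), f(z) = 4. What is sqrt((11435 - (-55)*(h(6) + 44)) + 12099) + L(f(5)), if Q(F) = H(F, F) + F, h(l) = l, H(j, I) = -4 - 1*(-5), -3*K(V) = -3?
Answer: 2 + 2*sqrt(6571) ≈ 164.12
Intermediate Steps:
K(V) = 1 (K(V) = -1/3*(-3) = 1)
H(j, I) = 1 (H(j, I) = -4 + 5 = 1)
Q(F) = 1 + F
L(A) = 2 (L(A) = 1 + 1 = 2)
sqrt((11435 - (-55)*(h(6) + 44)) + 12099) + L(f(5)) = sqrt((11435 - (-55)*(6 + 44)) + 12099) + 2 = sqrt((11435 - (-55)*50) + 12099) + 2 = sqrt((11435 - 1*(-2750)) + 12099) + 2 = sqrt((11435 + 2750) + 12099) + 2 = sqrt(14185 + 12099) + 2 = sqrt(26284) + 2 = 2*sqrt(6571) + 2 = 2 + 2*sqrt(6571)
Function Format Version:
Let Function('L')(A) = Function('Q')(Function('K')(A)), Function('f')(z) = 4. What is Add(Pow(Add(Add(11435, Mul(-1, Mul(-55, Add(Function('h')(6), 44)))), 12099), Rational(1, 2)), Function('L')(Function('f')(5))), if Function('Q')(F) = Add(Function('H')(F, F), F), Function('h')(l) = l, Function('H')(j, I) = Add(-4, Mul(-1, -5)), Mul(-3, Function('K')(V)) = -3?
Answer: Add(2, Mul(2, Pow(6571, Rational(1, 2)))) ≈ 164.12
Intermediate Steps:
Function('K')(V) = 1 (Function('K')(V) = Mul(Rational(-1, 3), -3) = 1)
Function('H')(j, I) = 1 (Function('H')(j, I) = Add(-4, 5) = 1)
Function('Q')(F) = Add(1, F)
Function('L')(A) = 2 (Function('L')(A) = Add(1, 1) = 2)
Add(Pow(Add(Add(11435, Mul(-1, Mul(-55, Add(Function('h')(6), 44)))), 12099), Rational(1, 2)), Function('L')(Function('f')(5))) = Add(Pow(Add(Add(11435, Mul(-1, Mul(-55, Add(6, 44)))), 12099), Rational(1, 2)), 2) = Add(Pow(Add(Add(11435, Mul(-1, Mul(-55, 50))), 12099), Rational(1, 2)), 2) = Add(Pow(Add(Add(11435, Mul(-1, -2750)), 12099), Rational(1, 2)), 2) = Add(Pow(Add(Add(11435, 2750), 12099), Rational(1, 2)), 2) = Add(Pow(Add(14185, 12099), Rational(1, 2)), 2) = Add(Pow(26284, Rational(1, 2)), 2) = Add(Mul(2, Pow(6571, Rational(1, 2))), 2) = Add(2, Mul(2, Pow(6571, Rational(1, 2))))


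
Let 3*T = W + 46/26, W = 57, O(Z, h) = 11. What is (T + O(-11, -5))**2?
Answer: 1423249/1521 ≈ 935.73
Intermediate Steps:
T = 764/39 (T = (57 + 46/26)/3 = (57 + 46*(1/26))/3 = (57 + 23/13)/3 = (1/3)*(764/13) = 764/39 ≈ 19.590)
(T + O(-11, -5))**2 = (764/39 + 11)**2 = (1193/39)**2 = 1423249/1521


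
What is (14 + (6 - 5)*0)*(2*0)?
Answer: 0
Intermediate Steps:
(14 + (6 - 5)*0)*(2*0) = (14 + 1*0)*0 = (14 + 0)*0 = 14*0 = 0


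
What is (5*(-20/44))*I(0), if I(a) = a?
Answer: 0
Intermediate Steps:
(5*(-20/44))*I(0) = (5*(-20/44))*0 = (5*(-20*1/44))*0 = (5*(-5/11))*0 = -25/11*0 = 0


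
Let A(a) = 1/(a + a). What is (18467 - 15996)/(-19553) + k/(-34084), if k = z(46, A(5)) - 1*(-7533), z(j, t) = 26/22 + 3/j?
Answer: -117158580321/337220892712 ≈ -0.34742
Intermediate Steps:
A(a) = 1/(2*a)
z(j, t) = 13/11 + 3/j (z(j, t) = 26*(1/22) + 3/j = 13/11 + 3/j)
k = 3812329/506 (k = (13/11 + 3/46) - 1*(-7533) = (13/11 + 3*(1/46)) + 7533 = (13/11 + 3/46) + 7533 = 631/506 + 7533 = 3812329/506 ≈ 7534.3)
(18467 - 15996)/(-19553) + k/(-34084) = (18467 - 15996)/(-19553) + (3812329/506)/(-34084) = 2471*(-1/19553) + (3812329/506)*(-1/34084) = -2471/19553 - 3812329/17246504 = -117158580321/337220892712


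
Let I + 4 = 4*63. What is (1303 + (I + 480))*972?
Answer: 1974132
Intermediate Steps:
I = 248 (I = -4 + 4*63 = -4 + 252 = 248)
(1303 + (I + 480))*972 = (1303 + (248 + 480))*972 = (1303 + 728)*972 = 2031*972 = 1974132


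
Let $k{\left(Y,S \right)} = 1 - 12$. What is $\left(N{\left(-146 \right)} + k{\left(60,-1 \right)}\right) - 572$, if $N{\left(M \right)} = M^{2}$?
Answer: $20733$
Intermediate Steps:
$k{\left(Y,S \right)} = -11$ ($k{\left(Y,S \right)} = 1 - 12 = -11$)
$\left(N{\left(-146 \right)} + k{\left(60,-1 \right)}\right) - 572 = \left(\left(-146\right)^{2} - 11\right) - 572 = \left(21316 - 11\right) - 572 = 21305 - 572 = 20733$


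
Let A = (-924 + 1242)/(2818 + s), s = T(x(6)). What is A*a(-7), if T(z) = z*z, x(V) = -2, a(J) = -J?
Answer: 1113/1411 ≈ 0.78880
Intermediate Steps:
T(z) = z²
s = 4 (s = (-2)² = 4)
A = 159/1411 (A = (-924 + 1242)/(2818 + 4) = 318/2822 = 318*(1/2822) = 159/1411 ≈ 0.11269)
A*a(-7) = 159*(-1*(-7))/1411 = (159/1411)*7 = 1113/1411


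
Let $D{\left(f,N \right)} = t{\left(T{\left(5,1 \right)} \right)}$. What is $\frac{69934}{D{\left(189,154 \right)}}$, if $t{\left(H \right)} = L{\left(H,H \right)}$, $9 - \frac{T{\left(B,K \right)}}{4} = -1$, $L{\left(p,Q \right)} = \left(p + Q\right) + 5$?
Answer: $\frac{69934}{85} \approx 822.75$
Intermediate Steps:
$L{\left(p,Q \right)} = 5 + Q + p$ ($L{\left(p,Q \right)} = \left(Q + p\right) + 5 = 5 + Q + p$)
$T{\left(B,K \right)} = 40$ ($T{\left(B,K \right)} = 36 - -4 = 36 + 4 = 40$)
$t{\left(H \right)} = 5 + 2 H$ ($t{\left(H \right)} = 5 + H + H = 5 + 2 H$)
$D{\left(f,N \right)} = 85$ ($D{\left(f,N \right)} = 5 + 2 \cdot 40 = 5 + 80 = 85$)
$\frac{69934}{D{\left(189,154 \right)}} = \frac{69934}{85}$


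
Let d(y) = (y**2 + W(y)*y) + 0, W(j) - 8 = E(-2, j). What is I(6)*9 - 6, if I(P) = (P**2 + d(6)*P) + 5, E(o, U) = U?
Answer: 6843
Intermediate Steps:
W(j) = 8 + j
d(y) = y**2 + y*(8 + y) (d(y) = (y**2 + (8 + y)*y) + 0 = (y**2 + y*(8 + y)) + 0 = y**2 + y*(8 + y))
I(P) = 5 + P**2 + 120*P (I(P) = (P**2 + (2*6*(4 + 6))*P) + 5 = (P**2 + (2*6*10)*P) + 5 = (P**2 + 120*P) + 5 = 5 + P**2 + 120*P)
I(6)*9 - 6 = (5 + 6**2 + 120*6)*9 - 6 = (5 + 36 + 720)*9 - 6 = 761*9 - 6 = 6849 - 6 = 6843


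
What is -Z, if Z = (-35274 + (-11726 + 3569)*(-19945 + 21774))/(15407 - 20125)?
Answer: -14954427/4718 ≈ -3169.7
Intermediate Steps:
Z = 14954427/4718 (Z = (-35274 - 8157*1829)/(-4718) = (-35274 - 14919153)*(-1/4718) = -14954427*(-1/4718) = 14954427/4718 ≈ 3169.7)
-Z = -1*14954427/4718 = -14954427/4718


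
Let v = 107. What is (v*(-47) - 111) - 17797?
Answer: -22937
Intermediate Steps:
(v*(-47) - 111) - 17797 = (107*(-47) - 111) - 17797 = (-5029 - 111) - 17797 = -5140 - 17797 = -22937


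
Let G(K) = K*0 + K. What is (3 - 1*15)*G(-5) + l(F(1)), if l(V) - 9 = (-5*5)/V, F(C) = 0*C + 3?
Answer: 182/3 ≈ 60.667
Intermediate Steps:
G(K) = K (G(K) = 0 + K = K)
F(C) = 3 (F(C) = 0 + 3 = 3)
l(V) = 9 - 25/V (l(V) = 9 + (-5*5)/V = 9 - 25/V)
(3 - 1*15)*G(-5) + l(F(1)) = (3 - 1*15)*(-5) + (9 - 25/3) = (3 - 15)*(-5) + (9 - 25*⅓) = -12*(-5) + (9 - 25/3) = 60 + ⅔ = 182/3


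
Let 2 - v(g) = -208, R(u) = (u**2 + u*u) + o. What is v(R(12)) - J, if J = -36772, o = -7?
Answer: 36982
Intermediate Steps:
R(u) = -7 + 2*u**2 (R(u) = (u**2 + u*u) - 7 = (u**2 + u**2) - 7 = 2*u**2 - 7 = -7 + 2*u**2)
v(g) = 210 (v(g) = 2 - 1*(-208) = 2 + 208 = 210)
v(R(12)) - J = 210 - 1*(-36772) = 210 + 36772 = 36982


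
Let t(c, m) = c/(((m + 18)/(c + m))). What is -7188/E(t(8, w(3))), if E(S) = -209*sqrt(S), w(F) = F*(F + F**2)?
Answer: 5391*sqrt(33)/2299 ≈ 13.471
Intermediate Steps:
t(c, m) = c*(c + m)/(18 + m) (t(c, m) = c/(((18 + m)/(c + m))) = c*((c + m)/(18 + m)) = c*(c + m)/(18 + m))
-7188/E(t(8, w(3))) = -7188*(-sqrt(2)*sqrt(18 + 3**2*(1 + 3))/(836*sqrt(8 + 3**2*(1 + 3)))) = -7188*(-sqrt(2)*sqrt(18 + 9*4)/(836*sqrt(8 + 9*4))) = -7188*(-sqrt(2)*sqrt(18 + 36)/(836*sqrt(8 + 36))) = -7188*(-3*sqrt(33)/9196) = -(-5391)*sqrt(33)/2299 = 5391*sqrt(33)/2299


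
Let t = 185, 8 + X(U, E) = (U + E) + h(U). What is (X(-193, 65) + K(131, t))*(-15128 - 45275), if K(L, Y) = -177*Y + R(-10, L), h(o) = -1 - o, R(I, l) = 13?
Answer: 1973728428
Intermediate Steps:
X(U, E) = -9 + E (X(U, E) = -8 + ((U + E) + (-1 - U)) = -8 + ((E + U) + (-1 - U)) = -8 + (-1 + E) = -9 + E)
K(L, Y) = 13 - 177*Y (K(L, Y) = -177*Y + 13 = 13 - 177*Y)
(X(-193, 65) + K(131, t))*(-15128 - 45275) = ((-9 + 65) + (13 - 177*185))*(-15128 - 45275) = (56 + (13 - 32745))*(-60403) = (56 - 32732)*(-60403) = -32676*(-60403) = 1973728428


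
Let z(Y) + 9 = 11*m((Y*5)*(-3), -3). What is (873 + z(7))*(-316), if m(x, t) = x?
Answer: 91956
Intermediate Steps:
z(Y) = -9 - 165*Y (z(Y) = -9 + 11*((Y*5)*(-3)) = -9 + 11*((5*Y)*(-3)) = -9 + 11*(-15*Y) = -9 - 165*Y)
(873 + z(7))*(-316) = (873 + (-9 - 165*7))*(-316) = (873 + (-9 - 1155))*(-316) = (873 - 1164)*(-316) = -291*(-316) = 91956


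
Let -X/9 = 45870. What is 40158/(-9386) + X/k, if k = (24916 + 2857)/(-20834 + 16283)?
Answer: 8816600671623/130338689 ≈ 67644.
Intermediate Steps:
X = -412830 (X = -9*45870 = -412830)
k = -27773/4551 (k = 27773/(-4551) = 27773*(-1/4551) = -27773/4551 ≈ -6.1026)
40158/(-9386) + X/k = 40158/(-9386) - 412830/(-27773/4551) = 40158*(-1/9386) - 412830*(-4551/27773) = -20079/4693 + 1878789330/27773 = 8816600671623/130338689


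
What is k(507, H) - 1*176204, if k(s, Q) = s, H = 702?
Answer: -175697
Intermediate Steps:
k(507, H) - 1*176204 = 507 - 1*176204 = 507 - 176204 = -175697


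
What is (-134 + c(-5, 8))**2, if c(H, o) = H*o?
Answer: 30276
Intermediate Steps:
(-134 + c(-5, 8))**2 = (-134 - 5*8)**2 = (-134 - 40)**2 = (-174)**2 = 30276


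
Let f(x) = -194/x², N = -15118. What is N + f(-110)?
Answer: -91463997/6050 ≈ -15118.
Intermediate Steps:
f(x) = -194/x²
N + f(-110) = -15118 - 194/(-110)² = -15118 - 194*1/12100 = -15118 - 97/6050 = -91463997/6050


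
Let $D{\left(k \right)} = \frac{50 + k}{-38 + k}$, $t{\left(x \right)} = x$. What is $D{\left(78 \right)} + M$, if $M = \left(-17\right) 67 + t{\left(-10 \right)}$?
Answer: $- \frac{5729}{5} \approx -1145.8$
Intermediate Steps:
$D{\left(k \right)} = \frac{50 + k}{-38 + k}$
$M = -1149$ ($M = \left(-17\right) 67 - 10 = -1139 - 10 = -1149$)
$D{\left(78 \right)} + M = \frac{50 + 78}{-38 + 78} - 1149 = \frac{1}{40} \cdot 128 - 1149 = \frac{16}{5} - 1149 = - \frac{5729}{5}$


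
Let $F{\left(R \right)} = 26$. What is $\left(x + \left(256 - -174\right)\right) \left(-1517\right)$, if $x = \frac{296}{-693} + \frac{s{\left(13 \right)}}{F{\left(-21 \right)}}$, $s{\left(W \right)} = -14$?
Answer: $- \frac{5863464407}{9009} \approx -6.5085 \cdot 10^{5}$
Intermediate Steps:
$x = - \frac{8699}{9009}$ ($x = \frac{296}{-693} - \frac{14}{26} = 296 \left(- \frac{1}{693}\right) - \frac{7}{13} = - \frac{296}{693} - \frac{7}{13} = - \frac{8699}{9009} \approx -0.96559$)
$\left(x + \left(256 - -174\right)\right) \left(-1517\right) = \left(- \frac{8699}{9009} + \left(256 - -174\right)\right) \left(-1517\right) = \left(- \frac{8699}{9009} + \left(256 + 174\right)\right) \left(-1517\right) = \left(- \frac{8699}{9009} + 430\right) \left(-1517\right) = \frac{3865171}{9009} \left(-1517\right) = - \frac{5863464407}{9009}$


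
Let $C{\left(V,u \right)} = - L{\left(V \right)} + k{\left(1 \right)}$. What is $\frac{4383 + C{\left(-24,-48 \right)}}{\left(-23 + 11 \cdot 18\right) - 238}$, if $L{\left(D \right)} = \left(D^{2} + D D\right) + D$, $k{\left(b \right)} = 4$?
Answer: $- \frac{3259}{63} \approx -51.73$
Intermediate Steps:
$L{\left(D \right)} = D + 2 D^{2}$ ($L{\left(D \right)} = \left(D^{2} + D^{2}\right) + D = 2 D^{2} + D = D + 2 D^{2}$)
$C{\left(V,u \right)} = 4 - V \left(1 + 2 V\right)$ ($C{\left(V,u \right)} = - V \left(1 + 2 V\right) + 4 = 4 - V \left(1 + 2 V\right)$)
$\frac{4383 + C{\left(-24,-48 \right)}}{\left(-23 + 11 \cdot 18\right) - 238} = \frac{4383 + \left(4 - - 24 \left(1 + 2 \left(-24\right)\right)\right)}{\left(-23 + 11 \cdot 18\right) - 238} = \frac{4383 + \left(4 - - 24 \left(1 - 48\right)\right)}{\left(-23 + 198\right) - 238} = \frac{4383 + \left(4 - \left(-24\right) \left(-47\right)\right)}{175 - 238} = \frac{4383 + \left(4 - 1128\right)}{-63} = \left(4383 - 1124\right) \left(- \frac{1}{63}\right) = 3259 \left(- \frac{1}{63}\right) = - \frac{3259}{63}$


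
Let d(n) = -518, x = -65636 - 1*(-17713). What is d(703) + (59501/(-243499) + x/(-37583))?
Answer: -4731004094512/9151422917 ≈ -516.97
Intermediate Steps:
x = -47923 (x = -65636 + 17713 = -47923)
d(703) + (59501/(-243499) + x/(-37583)) = -518 + (59501/(-243499) - 47923/(-37583)) = -518 + (59501*(-1/243499) - 47923*(-1/37583)) = -518 + (-59501/243499 + 47923/37583) = -518 + 9432976494/9151422917 = -4731004094512/9151422917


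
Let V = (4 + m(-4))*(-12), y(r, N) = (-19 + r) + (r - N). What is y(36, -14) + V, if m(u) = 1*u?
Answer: 67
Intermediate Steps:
m(u) = u
y(r, N) = -19 - N + 2*r
V = 0 (V = (4 - 4)*(-12) = 0*(-12) = 0)
y(36, -14) + V = (-19 - 1*(-14) + 2*36) + 0 = (-19 + 14 + 72) + 0 = 67 + 0 = 67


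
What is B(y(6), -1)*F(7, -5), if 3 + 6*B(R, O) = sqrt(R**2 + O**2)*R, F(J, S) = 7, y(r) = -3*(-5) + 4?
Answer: -7/2 + 133*sqrt(362)/6 ≈ 418.25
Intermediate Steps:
y(r) = 19 (y(r) = 15 + 4 = 19)
B(R, O) = -1/2 + R*sqrt(O**2 + R**2)/6 (B(R, O) = -1/2 + (sqrt(R**2 + O**2)*R)/6 = -1/2 + (sqrt(O**2 + R**2)*R)/6 = -1/2 + (R*sqrt(O**2 + R**2))/6 = -1/2 + R*sqrt(O**2 + R**2)/6)
B(y(6), -1)*F(7, -5) = (-1/2 + (1/6)*19*sqrt((-1)**2 + 19**2))*7 = (-1/2 + (1/6)*19*sqrt(1 + 361))*7 = (-1/2 + (1/6)*19*sqrt(362))*7 = (-1/2 + 19*sqrt(362)/6)*7 = -7/2 + 133*sqrt(362)/6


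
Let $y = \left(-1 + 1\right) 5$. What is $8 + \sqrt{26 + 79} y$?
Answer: $8$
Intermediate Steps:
$y = 0$ ($y = 0 \cdot 5 = 0$)
$8 + \sqrt{26 + 79} y = 8 + \sqrt{26 + 79} \cdot 0 = 8 + \sqrt{105} \cdot 0 = 8 + 0 = 8$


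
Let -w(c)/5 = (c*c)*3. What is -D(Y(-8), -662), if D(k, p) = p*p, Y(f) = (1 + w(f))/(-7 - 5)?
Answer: -438244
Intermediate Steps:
w(c) = -15*c² (w(c) = -5*c*c*3 = -5*c²*3 = -15*c²)
Y(f) = -1/12 + 5*f²/4 (Y(f) = (1 - 15*f²)/(-7 - 5) = (1 - 15*f²)/(-12) = (1 - 15*f²)*(-1/12) = -1/12 + 5*f²/4)
D(k, p) = p²
-D(Y(-8), -662) = -1*(-662)² = -1*438244 = -438244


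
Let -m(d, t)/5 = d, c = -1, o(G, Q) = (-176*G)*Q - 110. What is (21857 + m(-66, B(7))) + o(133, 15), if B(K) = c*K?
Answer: -329043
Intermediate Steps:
o(G, Q) = -110 - 176*G*Q (o(G, Q) = -176*G*Q - 110 = -110 - 176*G*Q)
B(K) = -K
m(d, t) = -5*d
(21857 + m(-66, B(7))) + o(133, 15) = (21857 - 5*(-66)) + (-110 - 176*133*15) = (21857 + 330) + (-110 - 351120) = 22187 - 351230 = -329043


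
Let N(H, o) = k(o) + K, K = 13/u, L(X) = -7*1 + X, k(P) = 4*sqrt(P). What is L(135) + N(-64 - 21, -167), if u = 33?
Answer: 4237/33 + 4*I*sqrt(167) ≈ 128.39 + 51.691*I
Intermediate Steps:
L(X) = -7 + X
K = 13/33 ≈ 0.39394
N(H, o) = 13/33 + 4*sqrt(o) (N(H, o) = 4*sqrt(o) + 13/33 = 13/33 + 4*sqrt(o))
L(135) + N(-64 - 21, -167) = (-7 + 135) + (13/33 + 4*sqrt(-167)) = 128 + (13/33 + 4*(I*sqrt(167))) = 128 + (13/33 + 4*I*sqrt(167)) = 4237/33 + 4*I*sqrt(167)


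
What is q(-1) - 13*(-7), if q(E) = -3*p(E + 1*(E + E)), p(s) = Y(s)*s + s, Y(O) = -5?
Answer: 55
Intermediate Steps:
p(s) = -4*s (p(s) = -5*s + s = -4*s)
q(E) = 36*E (q(E) = -(-12)*(E + 1*(E + E)) = -(-12)*(E + 1*(2*E)) = -(-12)*(E + 2*E) = -(-12)*3*E = -(-36)*E = 36*E)
q(-1) - 13*(-7) = 36*(-1) - 13*(-7) = -36 + 91 = 55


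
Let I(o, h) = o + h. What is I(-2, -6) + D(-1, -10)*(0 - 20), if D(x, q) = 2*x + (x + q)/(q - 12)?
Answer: 22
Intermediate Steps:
D(x, q) = 2*x + (q + x)/(-12 + q)
I(o, h) = h + o
I(-2, -6) + D(-1, -10)*(0 - 20) = (-6 - 2) + ((-10 - 23*(-1) + 2*(-10)*(-1))/(-12 - 10))*(0 - 20) = -8 + ((-10 + 23 + 20)/(-22))*(-20) = -8 - 1/22*33*(-20) = -8 - 3/2*(-20) = -8 + 30 = 22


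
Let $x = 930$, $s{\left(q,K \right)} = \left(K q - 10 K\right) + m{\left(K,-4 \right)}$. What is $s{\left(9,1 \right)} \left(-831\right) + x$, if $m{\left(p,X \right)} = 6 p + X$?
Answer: $99$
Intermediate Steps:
$m{\left(p,X \right)} = X + 6 p$
$s{\left(q,K \right)} = -4 - 4 K + K q$ ($s{\left(q,K \right)} = \left(K q - 10 K\right) + \left(-4 + 6 K\right) = \left(- 10 K + K q\right) + \left(-4 + 6 K\right) = -4 - 4 K + K q$)
$s{\left(9,1 \right)} \left(-831\right) + x = \left(-4 - 4 + 1 \cdot 9\right) \left(-831\right) + 930 = \left(-4 - 4 + 9\right) \left(-831\right) + 930 = 1 \left(-831\right) + 930 = -831 + 930 = 99$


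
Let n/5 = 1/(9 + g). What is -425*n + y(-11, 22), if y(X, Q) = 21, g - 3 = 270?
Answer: 3797/282 ≈ 13.465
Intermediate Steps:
g = 273 (g = 3 + 270 = 273)
n = 5/282 (n = 5/(9 + 273) = 5/282 ≈ 0.017731)
-425*n + y(-11, 22) = -425*5/282 + 21 = -2125/282 + 21 = 3797/282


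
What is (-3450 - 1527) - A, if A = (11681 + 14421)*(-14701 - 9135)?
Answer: 622162295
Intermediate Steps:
A = -622167272 (A = 26102*(-23836) = -622167272)
(-3450 - 1527) - A = (-3450 - 1527) - 1*(-622167272) = -4977 + 622167272 = 622162295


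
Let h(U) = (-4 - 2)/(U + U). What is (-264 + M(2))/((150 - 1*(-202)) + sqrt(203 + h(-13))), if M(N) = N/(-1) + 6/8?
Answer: -606892/804055 + 1061*sqrt(34346)/6432440 ≈ -0.72422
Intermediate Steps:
h(U) = -3/U (h(U) = -6*1/(2*U) = -3/U)
M(N) = 3/4 - N (M(N) = N*(-1) + 6*(1/8) = -N + 3/4 = 3/4 - N)
(-264 + M(2))/((150 - 1*(-202)) + sqrt(203 + h(-13))) = (-264 + (3/4 - 1*2))/((150 - 1*(-202)) + sqrt(203 - 3/(-13))) = (-264 + (3/4 - 2))/((150 + 202) + sqrt(203 - 3*(-1/13))) = (-264 - 5/4)/(352 + sqrt(203 + 3/13)) = -1061/(4*(352 + sqrt(2642/13))) = -1061/(4*(352 + sqrt(34346)/13))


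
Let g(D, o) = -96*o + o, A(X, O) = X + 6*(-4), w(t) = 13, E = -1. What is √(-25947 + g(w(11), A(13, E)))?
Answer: I*√24902 ≈ 157.8*I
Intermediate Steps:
A(X, O) = -24 + X (A(X, O) = X - 24 = -24 + X)
g(D, o) = -95*o
√(-25947 + g(w(11), A(13, E))) = √(-25947 - 95*(-24 + 13)) = √(-25947 - 95*(-11)) = √(-25947 + 1045) = √(-24902) = I*√24902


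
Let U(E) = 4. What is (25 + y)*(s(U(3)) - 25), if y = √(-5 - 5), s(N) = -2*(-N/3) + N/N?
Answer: -1600/3 - 64*I*√10/3 ≈ -533.33 - 67.462*I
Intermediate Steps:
s(N) = 1 + 2*N/3 (s(N) = -(-2)*N/3 + 1 = 2*N/3 + 1 = 1 + 2*N/3)
y = I*√10 (y = √(-10) = I*√10 ≈ 3.1623*I)
(25 + y)*(s(U(3)) - 25) = (25 + I*√10)*((1 + (⅔)*4) - 25) = (25 + I*√10)*((1 + 8/3) - 25) = (25 + I*√10)*(11/3 - 25) = (25 + I*√10)*(-64/3) = -1600/3 - 64*I*√10/3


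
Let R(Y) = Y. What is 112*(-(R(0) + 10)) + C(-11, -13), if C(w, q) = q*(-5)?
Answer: -1055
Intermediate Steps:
C(w, q) = -5*q
112*(-(R(0) + 10)) + C(-11, -13) = 112*(-(0 + 10)) - 5*(-13) = 112*(-1*10) + 65 = 112*(-10) + 65 = -1120 + 65 = -1055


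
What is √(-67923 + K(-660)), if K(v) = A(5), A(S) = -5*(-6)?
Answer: I*√67893 ≈ 260.56*I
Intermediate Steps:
A(S) = 30
K(v) = 30
√(-67923 + K(-660)) = √(-67923 + 30) = √(-67893) = I*√67893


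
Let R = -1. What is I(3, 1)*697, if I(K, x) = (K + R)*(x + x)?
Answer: 2788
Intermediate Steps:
I(K, x) = 2*x*(-1 + K) (I(K, x) = (K - 1)*(x + x) = (-1 + K)*(2*x) = 2*x*(-1 + K))
I(3, 1)*697 = (2*1*(-1 + 3))*697 = (2*1*2)*697 = 4*697 = 2788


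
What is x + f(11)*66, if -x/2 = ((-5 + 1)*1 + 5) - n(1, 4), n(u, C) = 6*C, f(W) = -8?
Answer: -482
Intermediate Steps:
x = 46 (x = -2*(((-5 + 1)*1 + 5) - 6*4) = -2*((-4*1 + 5) - 1*24) = -2*((-4 + 5) - 24) = -2*(1 - 24) = -2*(-23) = 46)
x + f(11)*66 = 46 - 8*66 = 46 - 528 = -482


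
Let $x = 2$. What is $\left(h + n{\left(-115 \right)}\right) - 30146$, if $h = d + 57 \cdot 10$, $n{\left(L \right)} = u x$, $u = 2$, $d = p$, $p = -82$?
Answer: $-29654$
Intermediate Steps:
$d = -82$
$n{\left(L \right)} = 4$ ($n{\left(L \right)} = 2 \cdot 2 = 4$)
$h = 488$ ($h = -82 + 57 \cdot 10 = -82 + 570 = 488$)
$\left(h + n{\left(-115 \right)}\right) - 30146 = \left(488 + 4\right) - 30146 = 492 - 30146 = -29654$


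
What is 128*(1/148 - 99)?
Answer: -468832/37 ≈ -12671.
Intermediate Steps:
128*(1/148 - 99) = 128*(-14651/148) = -468832/37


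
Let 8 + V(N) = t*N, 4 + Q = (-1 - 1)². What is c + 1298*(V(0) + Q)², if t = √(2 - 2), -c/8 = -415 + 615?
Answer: 81472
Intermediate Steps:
c = -1600 (c = -8*(-415 + 615) = -8*200 = -1600)
Q = 0 (Q = -4 + (-1 - 1)² = -4 + (-2)² = -4 + 4 = 0)
t = 0 (t = √0 = 0)
V(N) = -8 (V(N) = -8 + 0*N = -8 + 0 = -8)
c + 1298*(V(0) + Q)² = -1600 + 1298*(-8 + 0)² = -1600 + 1298*(-8)² = -1600 + 1298*64 = -1600 + 83072 = 81472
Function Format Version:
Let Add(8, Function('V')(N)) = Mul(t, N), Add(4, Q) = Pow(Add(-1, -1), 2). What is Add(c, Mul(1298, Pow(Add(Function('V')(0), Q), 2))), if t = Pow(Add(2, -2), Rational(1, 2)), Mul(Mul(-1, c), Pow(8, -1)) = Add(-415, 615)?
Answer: 81472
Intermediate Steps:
c = -1600 (c = Mul(-8, Add(-415, 615)) = Mul(-8, 200) = -1600)
Q = 0 (Q = Add(-4, Pow(Add(-1, -1), 2)) = Add(-4, Pow(-2, 2)) = Add(-4, 4) = 0)
t = 0 (t = Pow(0, Rational(1, 2)) = 0)
Function('V')(N) = -8 (Function('V')(N) = Add(-8, Mul(0, N)) = Add(-8, 0) = -8)
Add(c, Mul(1298, Pow(Add(Function('V')(0), Q), 2))) = Add(-1600, Mul(1298, Pow(Add(-8, 0), 2))) = Add(-1600, Mul(1298, Pow(-8, 2))) = Add(-1600, Mul(1298, 64)) = Add(-1600, 83072) = 81472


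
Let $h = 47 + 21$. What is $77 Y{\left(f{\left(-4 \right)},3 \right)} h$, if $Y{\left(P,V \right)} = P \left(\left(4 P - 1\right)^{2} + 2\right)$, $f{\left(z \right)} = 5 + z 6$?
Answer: $-590039604$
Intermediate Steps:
$h = 68$
$f{\left(z \right)} = 5 + 6 z$
$Y{\left(P,V \right)} = P \left(2 + \left(-1 + 4 P\right)^{2}\right)$ ($Y{\left(P,V \right)} = P \left(\left(-1 + 4 P\right)^{2} + 2\right) = P \left(2 + \left(-1 + 4 P\right)^{2}\right)$)
$77 Y{\left(f{\left(-4 \right)},3 \right)} h = 77 \left(5 + 6 \left(-4\right)\right) \left(2 + \left(-1 + 4 \left(5 + 6 \left(-4\right)\right)\right)^{2}\right) 68 = 77 \left(5 - 24\right) \left(2 + \left(-1 + 4 \left(5 - 24\right)\right)^{2}\right) 68 = 77 \left(- 19 \left(2 + \left(-1 + 4 \left(-19\right)\right)^{2}\right)\right) 68 = 77 \left(- 19 \left(2 + \left(-1 - 76\right)^{2}\right)\right) 68 = 77 \left(- 19 \left(2 + \left(-77\right)^{2}\right)\right) 68 = 77 \left(- 19 \left(2 + 5929\right)\right) 68 = 77 \left(\left(-19\right) 5931\right) 68 = 77 \left(-112689\right) 68 = \left(-8677053\right) 68 = -590039604$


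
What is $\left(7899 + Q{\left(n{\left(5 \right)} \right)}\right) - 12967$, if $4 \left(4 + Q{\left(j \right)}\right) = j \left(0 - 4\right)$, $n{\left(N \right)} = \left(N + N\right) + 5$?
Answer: $-5087$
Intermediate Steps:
$n{\left(N \right)} = 5 + 2 N$ ($n{\left(N \right)} = 2 N + 5 = 5 + 2 N$)
$Q{\left(j \right)} = -4 - j$ ($Q{\left(j \right)} = -4 + \frac{j \left(0 - 4\right)}{4} = -4 + \frac{j \left(-4\right)}{4} = -4 + \frac{\left(-4\right) j}{4} = -4 - j$)
$\left(7899 + Q{\left(n{\left(5 \right)} \right)}\right) - 12967 = \left(7899 - \left(9 + 10\right)\right) - 12967 = \left(7899 - 19\right) - 12967 = 7880 - 12967 = -5087$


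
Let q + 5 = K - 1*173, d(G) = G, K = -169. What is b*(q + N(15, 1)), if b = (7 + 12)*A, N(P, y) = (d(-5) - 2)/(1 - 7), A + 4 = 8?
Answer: -78850/3 ≈ -26283.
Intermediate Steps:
A = 4 (A = -4 + 8 = 4)
q = -347 (q = -5 + (-169 - 1*173) = -5 + (-169 - 173) = -5 - 342 = -347)
N(P, y) = 7/6 (N(P, y) = (-5 - 2)/(1 - 7) = -7/(-6) = -7*(-⅙) = 7/6)
b = 76 (b = (7 + 12)*4 = 19*4 = 76)
b*(q + N(15, 1)) = 76*(-347 + 7/6) = 76*(-2075/6) = -78850/3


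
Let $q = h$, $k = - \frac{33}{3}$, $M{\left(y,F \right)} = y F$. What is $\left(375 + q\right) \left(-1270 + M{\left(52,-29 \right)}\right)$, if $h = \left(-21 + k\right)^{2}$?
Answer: $-3886422$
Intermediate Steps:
$M{\left(y,F \right)} = F y$
$k = -11$ ($k = \left(-33\right) \frac{1}{3} = -11$)
$h = 1024$ ($h = \left(-21 - 11\right)^{2} = \left(-32\right)^{2} = 1024$)
$q = 1024$
$\left(375 + q\right) \left(-1270 + M{\left(52,-29 \right)}\right) = \left(375 + 1024\right) \left(-1270 - 1508\right) = 1399 \left(-1270 - 1508\right) = 1399 \left(-2778\right) = -3886422$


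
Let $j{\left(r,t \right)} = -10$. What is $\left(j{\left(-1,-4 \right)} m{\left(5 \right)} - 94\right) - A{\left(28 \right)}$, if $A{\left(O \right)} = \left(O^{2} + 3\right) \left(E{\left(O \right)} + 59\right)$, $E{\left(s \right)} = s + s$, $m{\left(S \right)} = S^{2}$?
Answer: $-90849$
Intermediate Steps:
$E{\left(s \right)} = 2 s$
$A{\left(O \right)} = \left(3 + O^{2}\right) \left(59 + 2 O\right)$ ($A{\left(O \right)} = \left(O^{2} + 3\right) \left(2 O + 59\right) = \left(3 + O^{2}\right) \left(59 + 2 O\right)$)
$\left(j{\left(-1,-4 \right)} m{\left(5 \right)} - 94\right) - A{\left(28 \right)} = \left(- 10 \cdot 5^{2} - 94\right) - \left(177 + 2 \cdot 28^{3} + 6 \cdot 28 + 59 \cdot 28^{2}\right) = \left(\left(-10\right) 25 - 94\right) - \left(177 + 2 \cdot 21952 + 168 + 59 \cdot 784\right) = \left(-250 - 94\right) - \left(177 + 43904 + 168 + 46256\right) = -344 - 90505 = -90849$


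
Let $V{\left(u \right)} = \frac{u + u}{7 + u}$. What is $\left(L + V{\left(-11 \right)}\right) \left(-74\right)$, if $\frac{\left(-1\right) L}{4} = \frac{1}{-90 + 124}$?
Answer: $- \frac{6771}{17} \approx -398.29$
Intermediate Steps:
$V{\left(u \right)} = \frac{2 u}{7 + u}$
$L = - \frac{2}{17}$ ($L = - \frac{4}{-90 + 124} = - \frac{4}{34} = \left(-4\right) \frac{1}{34} = - \frac{2}{17} \approx -0.11765$)
$\left(L + V{\left(-11 \right)}\right) \left(-74\right) = \left(- \frac{2}{17} + 2 \left(-11\right) \frac{1}{7 - 11}\right) \left(-74\right) = \left(- \frac{2}{17} + 2 \left(-11\right) \frac{1}{-4}\right) \left(-74\right) = \left(- \frac{2}{17} + 2 \left(-11\right) \left(- \frac{1}{4}\right)\right) \left(-74\right) = \left(- \frac{2}{17} + \frac{11}{2}\right) \left(-74\right) = \frac{183}{34} \left(-74\right) = - \frac{6771}{17}$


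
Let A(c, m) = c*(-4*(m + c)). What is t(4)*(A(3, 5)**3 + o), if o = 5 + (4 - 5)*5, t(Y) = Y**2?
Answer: -14155776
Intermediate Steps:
A(c, m) = c*(-4*c - 4*m) (A(c, m) = c*(-4*(c + m)) = c*(-4*c - 4*m))
o = 0 (o = 5 - 1*5 = 5 - 5 = 0)
t(4)*(A(3, 5)**3 + o) = 4**2*((-4*3*(3 + 5))**3 + 0) = 16*((-4*3*8)**3 + 0) = 16*((-96)**3 + 0) = 16*(-884736 + 0) = 16*(-884736) = -14155776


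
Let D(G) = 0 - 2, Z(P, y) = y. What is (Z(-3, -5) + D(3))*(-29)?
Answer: 203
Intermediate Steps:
D(G) = -2
(Z(-3, -5) + D(3))*(-29) = (-5 - 2)*(-29) = -7*(-29) = 203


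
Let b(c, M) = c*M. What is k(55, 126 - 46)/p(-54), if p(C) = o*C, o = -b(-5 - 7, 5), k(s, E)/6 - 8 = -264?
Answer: 64/135 ≈ 0.47407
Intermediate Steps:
k(s, E) = -1536 (k(s, E) = 48 + 6*(-264) = 48 - 1584 = -1536)
b(c, M) = M*c
o = 60 (o = -5*(-5 - 7) = -5*(-12) = -1*(-60) = 60)
p(C) = 60*C
k(55, 126 - 46)/p(-54) = -1536/(60*(-54)) = -1536/(-3240) = -1536*(-1/3240) = 64/135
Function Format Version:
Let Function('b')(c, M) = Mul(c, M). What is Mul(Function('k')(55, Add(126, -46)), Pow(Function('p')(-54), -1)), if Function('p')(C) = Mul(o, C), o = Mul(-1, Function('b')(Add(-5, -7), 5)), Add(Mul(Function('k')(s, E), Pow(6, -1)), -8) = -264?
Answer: Rational(64, 135) ≈ 0.47407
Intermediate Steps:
Function('k')(s, E) = -1536 (Function('k')(s, E) = Add(48, Mul(6, -264)) = Add(48, -1584) = -1536)
Function('b')(c, M) = Mul(M, c)
o = 60 (o = Mul(-1, Mul(5, Add(-5, -7))) = Mul(-1, Mul(5, -12)) = Mul(-1, -60) = 60)
Function('p')(C) = Mul(60, C)
Mul(Function('k')(55, Add(126, -46)), Pow(Function('p')(-54), -1)) = Mul(-1536, Pow(Mul(60, -54), -1)) = Mul(-1536, Pow(-3240, -1)) = Mul(-1536, Rational(-1, 3240)) = Rational(64, 135)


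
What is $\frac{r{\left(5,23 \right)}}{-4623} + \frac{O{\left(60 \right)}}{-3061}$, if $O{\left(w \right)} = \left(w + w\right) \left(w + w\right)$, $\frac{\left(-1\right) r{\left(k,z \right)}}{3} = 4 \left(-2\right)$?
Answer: $- \frac{22214888}{4717001} \approx -4.7095$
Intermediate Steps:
$r{\left(k,z \right)} = 24$ ($r{\left(k,z \right)} = - 3 \cdot 4 \left(-2\right) = \left(-3\right) \left(-8\right) = 24$)
$O{\left(w \right)} = 4 w^{2}$ ($O{\left(w \right)} = 2 w 2 w = 4 w^{2}$)
$\frac{r{\left(5,23 \right)}}{-4623} + \frac{O{\left(60 \right)}}{-3061} = \frac{24}{-4623} + \frac{4 \cdot 60^{2}}{-3061} = 24 \left(- \frac{1}{4623}\right) + 4 \cdot 3600 \left(- \frac{1}{3061}\right) = - \frac{8}{1541} + 14400 \left(- \frac{1}{3061}\right) = - \frac{8}{1541} - \frac{14400}{3061} = - \frac{22214888}{4717001}$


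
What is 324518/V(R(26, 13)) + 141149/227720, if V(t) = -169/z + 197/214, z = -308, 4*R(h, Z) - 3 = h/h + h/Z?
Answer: 2435430153741489/11026430120 ≈ 2.2087e+5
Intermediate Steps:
R(h, Z) = 1 + h/(4*Z) (R(h, Z) = ¾ + (h/h + h/Z)/4 = ¾ + (1 + h/Z)/4 = ¾ + (¼ + h/(4*Z)) = 1 + h/(4*Z))
V(t) = 48421/32956 (V(t) = -169/(-308) + 197/214 = -169*(-1/308) + 197*(1/214) = 169/308 + 197/214 = 48421/32956)
324518/V(R(26, 13)) + 141149/227720 = 324518/(48421/32956) + 141149/227720 = 324518*(32956/48421) + 141149*(1/227720) = 10694815208/48421 + 141149/227720 = 2435430153741489/11026430120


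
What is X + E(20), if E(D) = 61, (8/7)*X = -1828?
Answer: -3077/2 ≈ -1538.5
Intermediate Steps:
X = -3199/2 (X = (7/8)*(-1828) = -3199/2 ≈ -1599.5)
X + E(20) = -3199/2 + 61 = -3077/2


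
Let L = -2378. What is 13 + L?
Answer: -2365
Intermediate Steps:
13 + L = 13 - 2378 = -2365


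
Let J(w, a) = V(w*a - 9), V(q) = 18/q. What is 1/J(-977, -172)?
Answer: 168035/18 ≈ 9335.3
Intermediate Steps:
J(w, a) = 18/(-9 + a*w) (J(w, a) = 18/(w*a - 9) = 18/(a*w - 9) = 18/(-9 + a*w))
1/J(-977, -172) = 1/(18/(-9 - 172*(-977))) = 1/(18/(-9 + 168044)) = 1/(18/168035) = 168035/18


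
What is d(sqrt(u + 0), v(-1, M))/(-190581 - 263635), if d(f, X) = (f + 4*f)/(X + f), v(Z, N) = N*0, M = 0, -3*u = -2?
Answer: -5/454216 ≈ -1.1008e-5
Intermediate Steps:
u = 2/3 (u = -1/3*(-2) = 2/3 ≈ 0.66667)
v(Z, N) = 0
d(f, X) = 5*f/(X + f) (d(f, X) = (5*f)/(X + f) = 5*f/(X + f))
d(sqrt(u + 0), v(-1, M))/(-190581 - 263635) = (5*sqrt(2/3 + 0)/(0 + sqrt(2/3 + 0)))/(-190581 - 263635) = (5*sqrt(2/3)/(0 + sqrt(2/3)))/(-454216) = (5*(sqrt(6)/3)/(0 + sqrt(6)/3))*(-1/454216) = (5*(sqrt(6)/3)/((sqrt(6)/3)))*(-1/454216) = (5*(sqrt(6)/3)*(sqrt(6)/2))*(-1/454216) = 5*(-1/454216) = -5/454216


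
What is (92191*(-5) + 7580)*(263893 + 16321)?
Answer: -127042022250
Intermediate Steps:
(92191*(-5) + 7580)*(263893 + 16321) = (-460955 + 7580)*280214 = -453375*280214 = -127042022250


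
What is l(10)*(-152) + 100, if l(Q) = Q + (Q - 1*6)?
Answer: -2028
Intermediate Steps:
l(Q) = -6 + 2*Q (l(Q) = Q + (Q - 6) = Q + (-6 + Q) = -6 + 2*Q)
l(10)*(-152) + 100 = (-6 + 2*10)*(-152) + 100 = (-6 + 20)*(-152) + 100 = 14*(-152) + 100 = -2128 + 100 = -2028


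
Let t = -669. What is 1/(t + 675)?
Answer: ⅙ ≈ 0.16667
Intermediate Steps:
1/(t + 675) = 1/(-669 + 675) = 1/6 = ⅙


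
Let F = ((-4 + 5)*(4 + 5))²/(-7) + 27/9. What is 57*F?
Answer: -3420/7 ≈ -488.57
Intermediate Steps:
F = -60/7 (F = (1*9)²*(-⅐) + 27*(⅑) = 9²*(-⅐) + 3 = 81*(-⅐) + 3 = -81/7 + 3 = -60/7 ≈ -8.5714)
57*F = 57*(-60/7) = -3420/7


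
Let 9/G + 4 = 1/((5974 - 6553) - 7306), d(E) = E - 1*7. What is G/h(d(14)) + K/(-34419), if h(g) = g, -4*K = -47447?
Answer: -2892265447/4342438716 ≈ -0.66605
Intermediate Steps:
K = 47447/4 (K = -1/4*(-47447) = 47447/4 ≈ 11862.)
d(E) = -7 + E (d(E) = E - 7 = -7 + E)
G = -70965/31541 (G = 9/(-4 + 1/((5974 - 6553) - 7306)) = 9/(-4 + 1/(-579 - 7306)) = 9/(-4 + 1/(-7885)) = 9/(-4 - 1/7885) = 9/(-31541/7885) = 9*(-7885/31541) = -70965/31541 ≈ -2.2499)
G/h(d(14)) + K/(-34419) = -70965/(31541*(-7 + 14)) + (47447/4)/(-34419) = -70965/31541/7 + (47447/4)*(-1/34419) = -70965/31541*1/7 - 47447/137676 = -70965/220787 - 47447/137676 = -2892265447/4342438716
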